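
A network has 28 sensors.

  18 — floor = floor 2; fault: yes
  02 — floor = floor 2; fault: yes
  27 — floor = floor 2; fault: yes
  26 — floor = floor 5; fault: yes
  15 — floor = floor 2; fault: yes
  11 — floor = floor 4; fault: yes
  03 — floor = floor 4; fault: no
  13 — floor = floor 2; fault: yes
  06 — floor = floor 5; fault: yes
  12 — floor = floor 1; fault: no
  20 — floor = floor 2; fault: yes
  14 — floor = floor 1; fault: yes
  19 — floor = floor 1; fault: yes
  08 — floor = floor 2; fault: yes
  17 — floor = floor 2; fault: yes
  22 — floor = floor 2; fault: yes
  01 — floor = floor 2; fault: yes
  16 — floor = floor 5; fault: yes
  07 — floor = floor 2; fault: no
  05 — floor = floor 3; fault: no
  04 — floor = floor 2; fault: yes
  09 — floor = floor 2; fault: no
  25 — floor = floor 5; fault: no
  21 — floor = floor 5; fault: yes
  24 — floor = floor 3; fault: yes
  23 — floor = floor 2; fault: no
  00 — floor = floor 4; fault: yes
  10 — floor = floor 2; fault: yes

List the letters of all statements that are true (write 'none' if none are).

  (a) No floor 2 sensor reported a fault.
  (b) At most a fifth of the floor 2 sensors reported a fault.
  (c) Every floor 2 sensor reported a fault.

none

|A| = 15, |A ∩ B| = 12, |A ∖ B| = 3.
(a) A ∩ B = ∅ (|A ∩ B| = 0): fails.
(b) |A ∩ B| / |A| ≤ 1/5: fails.
(c) A ⊆ B, i.e. every element of A is in B (|A ∖ B| = 0): fails.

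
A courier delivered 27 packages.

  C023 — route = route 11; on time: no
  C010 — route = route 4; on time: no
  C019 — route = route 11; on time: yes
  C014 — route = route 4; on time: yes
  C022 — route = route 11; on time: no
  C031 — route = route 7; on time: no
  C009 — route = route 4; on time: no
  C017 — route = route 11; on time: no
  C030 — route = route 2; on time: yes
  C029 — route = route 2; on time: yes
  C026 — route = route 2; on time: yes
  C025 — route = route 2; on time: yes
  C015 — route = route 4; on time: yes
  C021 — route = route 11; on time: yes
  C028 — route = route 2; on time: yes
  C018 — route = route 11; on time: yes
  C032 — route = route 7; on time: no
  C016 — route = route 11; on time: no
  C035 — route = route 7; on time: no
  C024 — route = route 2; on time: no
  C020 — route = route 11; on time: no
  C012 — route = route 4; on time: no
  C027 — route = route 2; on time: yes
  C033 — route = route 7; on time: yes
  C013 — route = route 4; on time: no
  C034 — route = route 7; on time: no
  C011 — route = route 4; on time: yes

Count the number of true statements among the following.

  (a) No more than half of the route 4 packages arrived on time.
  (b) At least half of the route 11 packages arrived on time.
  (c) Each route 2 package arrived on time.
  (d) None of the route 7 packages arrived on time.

(a) route 4: |A| = 7, |A ∩ B| = 3; needs |A ∩ B| ≤ |A ∖ B| — true.
(b) route 11: |A| = 8, |A ∩ B| = 3; needs |A ∩ B| ≥ |A ∖ B| — false.
(c) route 2: |A| = 7, |A ∩ B| = 6; needs A ⊆ B, i.e. every element of A is in B (|A ∖ B| = 0) — false.
(d) route 7: |A| = 5, |A ∩ B| = 1; needs A ∩ B = ∅ (|A ∩ B| = 0) — false.

1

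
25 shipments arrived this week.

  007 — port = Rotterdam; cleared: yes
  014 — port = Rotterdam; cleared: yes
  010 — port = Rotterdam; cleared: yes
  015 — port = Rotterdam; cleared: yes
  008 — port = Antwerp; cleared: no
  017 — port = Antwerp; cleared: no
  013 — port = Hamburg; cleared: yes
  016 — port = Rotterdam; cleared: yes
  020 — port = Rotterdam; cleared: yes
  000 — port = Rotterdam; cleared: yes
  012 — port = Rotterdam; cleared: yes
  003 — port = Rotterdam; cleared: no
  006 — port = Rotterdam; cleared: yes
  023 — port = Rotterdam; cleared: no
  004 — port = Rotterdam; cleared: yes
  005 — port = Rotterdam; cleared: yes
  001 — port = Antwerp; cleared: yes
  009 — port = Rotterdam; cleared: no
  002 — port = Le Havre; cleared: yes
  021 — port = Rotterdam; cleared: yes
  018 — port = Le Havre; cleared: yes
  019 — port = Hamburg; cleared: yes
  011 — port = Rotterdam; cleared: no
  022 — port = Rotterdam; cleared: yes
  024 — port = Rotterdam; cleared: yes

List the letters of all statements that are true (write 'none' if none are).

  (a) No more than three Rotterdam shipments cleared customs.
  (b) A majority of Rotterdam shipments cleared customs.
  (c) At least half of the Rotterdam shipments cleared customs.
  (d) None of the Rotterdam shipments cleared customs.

(b), (c)

|A| = 18, |A ∩ B| = 14, |A ∖ B| = 4.
(a) |A ∩ B| ≤ 3: fails.
(b) |A ∩ B| > |A ∖ B|: holds.
(c) |A ∩ B| ≥ |A ∖ B|: holds.
(d) A ∩ B = ∅ (|A ∩ B| = 0): fails.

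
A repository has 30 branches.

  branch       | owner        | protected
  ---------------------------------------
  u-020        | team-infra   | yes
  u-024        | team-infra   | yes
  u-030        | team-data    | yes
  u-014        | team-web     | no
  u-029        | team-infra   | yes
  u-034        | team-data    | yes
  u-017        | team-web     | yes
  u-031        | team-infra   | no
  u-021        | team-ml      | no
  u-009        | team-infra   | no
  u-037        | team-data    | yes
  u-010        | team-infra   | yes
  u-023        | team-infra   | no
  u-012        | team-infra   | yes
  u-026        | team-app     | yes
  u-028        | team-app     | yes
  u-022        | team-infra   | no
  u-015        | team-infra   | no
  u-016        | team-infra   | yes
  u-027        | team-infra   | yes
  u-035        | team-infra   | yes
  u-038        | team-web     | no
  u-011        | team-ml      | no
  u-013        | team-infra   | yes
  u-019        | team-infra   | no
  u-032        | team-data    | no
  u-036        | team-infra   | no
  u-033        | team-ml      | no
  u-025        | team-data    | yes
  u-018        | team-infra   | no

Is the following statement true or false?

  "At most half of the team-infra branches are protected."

The determiner here denotes the relation: |A ∩ B| ≤ |A ∖ B|.
|A| = 17, |A ∩ B| = 9, |A ∖ B| = 8.
9 > 8, so the statement is false.

False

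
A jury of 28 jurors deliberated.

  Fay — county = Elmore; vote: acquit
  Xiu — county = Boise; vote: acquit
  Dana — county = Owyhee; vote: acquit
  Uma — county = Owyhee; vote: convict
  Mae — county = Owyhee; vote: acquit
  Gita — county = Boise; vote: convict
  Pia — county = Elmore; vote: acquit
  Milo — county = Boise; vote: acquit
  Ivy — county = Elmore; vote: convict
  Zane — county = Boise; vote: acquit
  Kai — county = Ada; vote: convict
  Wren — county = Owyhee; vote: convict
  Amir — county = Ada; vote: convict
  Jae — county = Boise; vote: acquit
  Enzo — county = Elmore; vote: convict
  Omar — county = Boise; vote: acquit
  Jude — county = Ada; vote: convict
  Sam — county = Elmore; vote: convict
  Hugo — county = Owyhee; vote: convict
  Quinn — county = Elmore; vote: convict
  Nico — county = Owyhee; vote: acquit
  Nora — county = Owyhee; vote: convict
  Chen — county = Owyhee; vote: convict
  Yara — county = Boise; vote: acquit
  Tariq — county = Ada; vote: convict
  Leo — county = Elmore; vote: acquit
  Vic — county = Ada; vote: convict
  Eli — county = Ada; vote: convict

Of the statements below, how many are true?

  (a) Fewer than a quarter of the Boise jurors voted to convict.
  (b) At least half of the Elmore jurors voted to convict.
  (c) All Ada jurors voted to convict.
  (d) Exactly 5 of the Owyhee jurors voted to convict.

4

(a) Boise: |A| = 7, |A ∩ B| = 1; needs |A ∩ B| / |A| < 1/4 — true.
(b) Elmore: |A| = 7, |A ∩ B| = 4; needs |A ∩ B| ≥ |A ∖ B| — true.
(c) Ada: |A| = 6, |A ∩ B| = 6; needs A ⊆ B, i.e. every element of A is in B (|A ∖ B| = 0) — true.
(d) Owyhee: |A| = 8, |A ∩ B| = 5; needs |A ∩ B| = 5 — true.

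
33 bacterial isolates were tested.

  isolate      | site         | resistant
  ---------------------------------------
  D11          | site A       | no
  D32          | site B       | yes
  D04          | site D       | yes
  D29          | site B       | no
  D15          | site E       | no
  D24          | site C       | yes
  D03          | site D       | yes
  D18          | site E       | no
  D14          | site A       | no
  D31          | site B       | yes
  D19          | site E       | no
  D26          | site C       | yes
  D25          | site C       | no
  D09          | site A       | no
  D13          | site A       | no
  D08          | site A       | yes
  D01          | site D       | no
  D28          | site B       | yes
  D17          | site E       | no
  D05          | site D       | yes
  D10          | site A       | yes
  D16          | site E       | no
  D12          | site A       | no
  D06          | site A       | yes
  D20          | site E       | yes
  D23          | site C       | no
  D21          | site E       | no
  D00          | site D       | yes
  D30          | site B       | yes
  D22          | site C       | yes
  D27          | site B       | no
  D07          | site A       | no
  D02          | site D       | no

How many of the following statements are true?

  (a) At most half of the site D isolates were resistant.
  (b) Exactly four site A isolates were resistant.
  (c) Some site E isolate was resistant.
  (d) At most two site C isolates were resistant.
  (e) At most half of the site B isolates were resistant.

1

(a) site D: |A| = 6, |A ∩ B| = 4; needs |A ∩ B| ≤ |A ∖ B| — false.
(b) site A: |A| = 9, |A ∩ B| = 3; needs |A ∩ B| = 4 — false.
(c) site E: |A| = 7, |A ∩ B| = 1; needs A ∩ B ≠ ∅ (|A ∩ B| ≥ 1) — true.
(d) site C: |A| = 5, |A ∩ B| = 3; needs |A ∩ B| ≤ 2 — false.
(e) site B: |A| = 6, |A ∩ B| = 4; needs |A ∩ B| ≤ |A ∖ B| — false.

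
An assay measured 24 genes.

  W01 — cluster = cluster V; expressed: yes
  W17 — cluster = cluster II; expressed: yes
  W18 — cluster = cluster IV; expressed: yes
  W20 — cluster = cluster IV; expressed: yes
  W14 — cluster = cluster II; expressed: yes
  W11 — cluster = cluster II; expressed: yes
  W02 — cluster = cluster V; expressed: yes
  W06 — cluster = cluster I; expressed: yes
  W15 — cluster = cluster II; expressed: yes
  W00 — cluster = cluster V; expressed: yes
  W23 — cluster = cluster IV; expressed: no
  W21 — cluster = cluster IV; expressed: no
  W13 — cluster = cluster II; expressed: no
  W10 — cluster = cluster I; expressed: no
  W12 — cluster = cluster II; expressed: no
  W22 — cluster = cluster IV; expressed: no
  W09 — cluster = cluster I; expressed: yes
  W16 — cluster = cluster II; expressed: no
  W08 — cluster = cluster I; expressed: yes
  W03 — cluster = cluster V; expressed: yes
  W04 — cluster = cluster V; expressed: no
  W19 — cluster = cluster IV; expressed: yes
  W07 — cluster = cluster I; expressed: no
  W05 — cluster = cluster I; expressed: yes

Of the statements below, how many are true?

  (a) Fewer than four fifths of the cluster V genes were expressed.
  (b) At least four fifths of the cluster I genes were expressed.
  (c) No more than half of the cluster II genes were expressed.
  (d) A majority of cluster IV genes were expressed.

(a) cluster V: |A| = 5, |A ∩ B| = 4; needs |A ∩ B| / |A| < 4/5 — false.
(b) cluster I: |A| = 6, |A ∩ B| = 4; needs |A ∩ B| / |A| ≥ 4/5 — false.
(c) cluster II: |A| = 7, |A ∩ B| = 4; needs |A ∩ B| ≤ |A ∖ B| — false.
(d) cluster IV: |A| = 6, |A ∩ B| = 3; needs |A ∩ B| > |A ∖ B| — false.

0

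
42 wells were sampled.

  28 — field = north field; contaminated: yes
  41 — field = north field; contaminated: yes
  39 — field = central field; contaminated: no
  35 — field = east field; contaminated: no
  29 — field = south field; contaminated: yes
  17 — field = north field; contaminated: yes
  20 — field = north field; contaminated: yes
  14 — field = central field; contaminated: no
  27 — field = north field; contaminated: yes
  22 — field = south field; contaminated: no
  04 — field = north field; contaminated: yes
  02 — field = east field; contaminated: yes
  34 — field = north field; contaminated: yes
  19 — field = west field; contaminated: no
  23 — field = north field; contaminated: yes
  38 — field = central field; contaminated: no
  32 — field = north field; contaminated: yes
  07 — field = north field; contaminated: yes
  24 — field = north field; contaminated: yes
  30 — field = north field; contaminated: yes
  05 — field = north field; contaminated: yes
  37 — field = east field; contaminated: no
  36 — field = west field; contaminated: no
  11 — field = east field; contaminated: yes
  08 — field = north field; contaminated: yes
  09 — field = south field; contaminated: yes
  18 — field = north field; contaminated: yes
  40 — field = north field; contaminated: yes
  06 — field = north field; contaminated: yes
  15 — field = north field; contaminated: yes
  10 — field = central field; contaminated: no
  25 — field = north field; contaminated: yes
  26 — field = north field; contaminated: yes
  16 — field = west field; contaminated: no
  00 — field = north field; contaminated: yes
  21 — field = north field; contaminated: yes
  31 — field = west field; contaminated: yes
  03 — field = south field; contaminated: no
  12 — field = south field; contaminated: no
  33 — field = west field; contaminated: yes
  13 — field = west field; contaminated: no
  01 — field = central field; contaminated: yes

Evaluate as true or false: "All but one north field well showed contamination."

The determiner here denotes the relation: |A ∖ B| = 1.
|A| = 22, |A ∩ B| = 22, |A ∖ B| = 0.
|A ∖ B| = 0, so the statement is false.

False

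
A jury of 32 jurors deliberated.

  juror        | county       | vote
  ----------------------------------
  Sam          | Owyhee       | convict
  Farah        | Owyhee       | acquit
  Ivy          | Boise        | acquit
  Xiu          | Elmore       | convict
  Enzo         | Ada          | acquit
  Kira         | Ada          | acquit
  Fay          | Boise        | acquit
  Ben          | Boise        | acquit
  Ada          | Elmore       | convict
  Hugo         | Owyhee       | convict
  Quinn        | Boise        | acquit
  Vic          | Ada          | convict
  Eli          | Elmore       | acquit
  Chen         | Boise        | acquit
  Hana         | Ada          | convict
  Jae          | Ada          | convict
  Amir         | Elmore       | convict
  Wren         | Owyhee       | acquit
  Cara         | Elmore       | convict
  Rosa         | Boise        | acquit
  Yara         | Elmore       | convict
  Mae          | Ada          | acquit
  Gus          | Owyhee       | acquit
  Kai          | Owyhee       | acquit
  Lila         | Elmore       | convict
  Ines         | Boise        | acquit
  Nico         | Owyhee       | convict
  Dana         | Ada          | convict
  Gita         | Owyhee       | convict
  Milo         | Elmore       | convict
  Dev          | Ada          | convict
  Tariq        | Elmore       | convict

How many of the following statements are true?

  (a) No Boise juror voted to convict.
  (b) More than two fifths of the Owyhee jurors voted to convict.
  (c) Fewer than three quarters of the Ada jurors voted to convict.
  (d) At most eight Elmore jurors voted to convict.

(a) Boise: |A| = 7, |A ∩ B| = 0; needs A ∩ B = ∅ (|A ∩ B| = 0) — true.
(b) Owyhee: |A| = 8, |A ∩ B| = 4; needs |A ∩ B| / |A| > 2/5 — true.
(c) Ada: |A| = 8, |A ∩ B| = 5; needs |A ∩ B| / |A| < 3/4 — true.
(d) Elmore: |A| = 9, |A ∩ B| = 8; needs |A ∩ B| ≤ 8 — true.

4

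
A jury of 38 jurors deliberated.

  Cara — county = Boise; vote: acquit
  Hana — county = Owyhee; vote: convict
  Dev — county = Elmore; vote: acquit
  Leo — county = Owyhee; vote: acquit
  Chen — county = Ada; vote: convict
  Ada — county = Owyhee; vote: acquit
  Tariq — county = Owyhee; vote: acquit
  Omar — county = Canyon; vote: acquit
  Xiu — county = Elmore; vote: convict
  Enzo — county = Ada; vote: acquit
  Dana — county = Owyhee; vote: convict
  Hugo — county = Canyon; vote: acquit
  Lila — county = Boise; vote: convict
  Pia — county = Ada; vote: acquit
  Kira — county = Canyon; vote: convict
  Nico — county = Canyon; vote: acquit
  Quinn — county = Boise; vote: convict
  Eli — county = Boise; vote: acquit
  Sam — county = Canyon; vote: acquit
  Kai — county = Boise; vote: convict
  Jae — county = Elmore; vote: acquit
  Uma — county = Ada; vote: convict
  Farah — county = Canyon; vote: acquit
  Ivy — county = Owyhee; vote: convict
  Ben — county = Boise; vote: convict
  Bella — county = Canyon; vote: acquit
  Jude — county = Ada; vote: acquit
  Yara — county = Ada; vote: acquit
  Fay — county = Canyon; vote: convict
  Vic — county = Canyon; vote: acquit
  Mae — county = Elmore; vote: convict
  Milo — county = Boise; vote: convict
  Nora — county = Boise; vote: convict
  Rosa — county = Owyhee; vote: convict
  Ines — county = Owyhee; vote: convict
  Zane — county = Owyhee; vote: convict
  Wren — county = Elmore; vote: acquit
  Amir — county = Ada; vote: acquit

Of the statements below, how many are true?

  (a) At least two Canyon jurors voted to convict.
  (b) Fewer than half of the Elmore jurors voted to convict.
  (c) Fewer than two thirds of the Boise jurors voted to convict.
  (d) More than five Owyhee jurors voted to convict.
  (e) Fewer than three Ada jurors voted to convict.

(a) Canyon: |A| = 9, |A ∩ B| = 2; needs |A ∩ B| ≥ 2 — true.
(b) Elmore: |A| = 5, |A ∩ B| = 2; needs |A ∩ B| < |A ∖ B| — true.
(c) Boise: |A| = 8, |A ∩ B| = 6; needs |A ∩ B| / |A| < 2/3 — false.
(d) Owyhee: |A| = 9, |A ∩ B| = 6; needs |A ∩ B| > 5 — true.
(e) Ada: |A| = 7, |A ∩ B| = 2; needs |A ∩ B| < 3 — true.

4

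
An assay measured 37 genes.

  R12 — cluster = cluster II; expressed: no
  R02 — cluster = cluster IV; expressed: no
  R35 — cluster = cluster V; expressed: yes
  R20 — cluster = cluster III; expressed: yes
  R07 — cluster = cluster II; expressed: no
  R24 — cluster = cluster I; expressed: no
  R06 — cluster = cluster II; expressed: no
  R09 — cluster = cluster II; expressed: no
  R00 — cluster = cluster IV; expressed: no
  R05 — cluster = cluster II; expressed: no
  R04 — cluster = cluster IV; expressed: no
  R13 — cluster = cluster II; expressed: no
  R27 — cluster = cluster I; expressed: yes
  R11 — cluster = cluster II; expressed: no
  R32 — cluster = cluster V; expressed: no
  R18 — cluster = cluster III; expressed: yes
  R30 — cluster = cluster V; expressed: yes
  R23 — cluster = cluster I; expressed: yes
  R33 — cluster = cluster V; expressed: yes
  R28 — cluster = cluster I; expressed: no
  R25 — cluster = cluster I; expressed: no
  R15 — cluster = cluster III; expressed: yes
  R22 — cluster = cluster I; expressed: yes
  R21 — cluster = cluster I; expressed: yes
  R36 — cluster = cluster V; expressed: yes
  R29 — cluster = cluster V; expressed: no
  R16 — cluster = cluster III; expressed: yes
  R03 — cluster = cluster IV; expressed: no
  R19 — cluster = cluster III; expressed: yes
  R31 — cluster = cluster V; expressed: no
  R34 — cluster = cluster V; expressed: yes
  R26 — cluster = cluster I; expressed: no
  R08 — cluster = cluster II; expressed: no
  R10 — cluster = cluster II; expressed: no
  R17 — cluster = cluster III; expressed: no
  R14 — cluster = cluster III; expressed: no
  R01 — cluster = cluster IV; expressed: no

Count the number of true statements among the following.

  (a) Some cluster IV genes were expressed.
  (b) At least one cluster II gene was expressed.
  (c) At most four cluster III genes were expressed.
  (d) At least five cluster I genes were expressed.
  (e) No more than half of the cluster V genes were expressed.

0

(a) cluster IV: |A| = 5, |A ∩ B| = 0; needs A ∩ B ≠ ∅ (|A ∩ B| ≥ 1) — false.
(b) cluster II: |A| = 9, |A ∩ B| = 0; needs A ∩ B ≠ ∅ (|A ∩ B| ≥ 1) — false.
(c) cluster III: |A| = 7, |A ∩ B| = 5; needs |A ∩ B| ≤ 4 — false.
(d) cluster I: |A| = 8, |A ∩ B| = 4; needs |A ∩ B| ≥ 5 — false.
(e) cluster V: |A| = 8, |A ∩ B| = 5; needs |A ∩ B| ≤ |A ∖ B| — false.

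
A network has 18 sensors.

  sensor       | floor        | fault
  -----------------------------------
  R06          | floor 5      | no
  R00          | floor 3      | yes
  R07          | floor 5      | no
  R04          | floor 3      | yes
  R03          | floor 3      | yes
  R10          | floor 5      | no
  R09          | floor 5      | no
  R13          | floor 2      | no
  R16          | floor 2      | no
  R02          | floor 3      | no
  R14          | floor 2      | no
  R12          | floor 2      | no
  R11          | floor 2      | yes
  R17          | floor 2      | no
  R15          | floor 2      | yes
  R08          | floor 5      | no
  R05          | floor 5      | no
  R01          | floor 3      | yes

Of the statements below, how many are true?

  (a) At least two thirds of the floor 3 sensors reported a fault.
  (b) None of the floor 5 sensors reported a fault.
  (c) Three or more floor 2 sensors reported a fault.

(a) floor 3: |A| = 5, |A ∩ B| = 4; needs |A ∩ B| / |A| ≥ 2/3 — true.
(b) floor 5: |A| = 6, |A ∩ B| = 0; needs A ∩ B = ∅ (|A ∩ B| = 0) — true.
(c) floor 2: |A| = 7, |A ∩ B| = 2; needs |A ∩ B| ≥ 3 — false.

2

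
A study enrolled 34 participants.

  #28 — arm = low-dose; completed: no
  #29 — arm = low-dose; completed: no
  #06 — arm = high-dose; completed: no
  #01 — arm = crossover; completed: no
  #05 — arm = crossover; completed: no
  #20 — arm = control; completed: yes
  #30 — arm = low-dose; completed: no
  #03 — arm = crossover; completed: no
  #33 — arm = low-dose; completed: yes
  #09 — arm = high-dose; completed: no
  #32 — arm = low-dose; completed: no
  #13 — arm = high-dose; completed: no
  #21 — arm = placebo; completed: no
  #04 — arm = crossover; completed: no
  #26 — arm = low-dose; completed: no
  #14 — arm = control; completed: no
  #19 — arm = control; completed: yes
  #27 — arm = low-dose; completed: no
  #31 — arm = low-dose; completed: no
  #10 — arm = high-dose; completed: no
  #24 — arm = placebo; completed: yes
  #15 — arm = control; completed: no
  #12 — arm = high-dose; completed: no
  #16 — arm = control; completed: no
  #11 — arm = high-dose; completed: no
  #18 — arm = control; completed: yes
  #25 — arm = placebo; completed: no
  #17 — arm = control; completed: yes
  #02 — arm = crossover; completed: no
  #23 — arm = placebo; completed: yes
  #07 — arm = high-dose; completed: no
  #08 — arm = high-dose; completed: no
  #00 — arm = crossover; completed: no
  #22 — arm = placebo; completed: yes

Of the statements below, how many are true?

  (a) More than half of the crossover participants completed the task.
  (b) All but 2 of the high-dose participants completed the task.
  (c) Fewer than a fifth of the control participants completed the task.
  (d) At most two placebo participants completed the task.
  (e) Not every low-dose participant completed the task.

1

(a) crossover: |A| = 6, |A ∩ B| = 0; needs |A ∩ B| > |A ∖ B| — false.
(b) high-dose: |A| = 8, |A ∩ B| = 0; needs |A ∖ B| = 2 — false.
(c) control: |A| = 7, |A ∩ B| = 4; needs |A ∩ B| / |A| < 1/5 — false.
(d) placebo: |A| = 5, |A ∩ B| = 3; needs |A ∩ B| ≤ 2 — false.
(e) low-dose: |A| = 8, |A ∩ B| = 1; needs A ⊄ B (|A ∖ B| ≥ 1) — true.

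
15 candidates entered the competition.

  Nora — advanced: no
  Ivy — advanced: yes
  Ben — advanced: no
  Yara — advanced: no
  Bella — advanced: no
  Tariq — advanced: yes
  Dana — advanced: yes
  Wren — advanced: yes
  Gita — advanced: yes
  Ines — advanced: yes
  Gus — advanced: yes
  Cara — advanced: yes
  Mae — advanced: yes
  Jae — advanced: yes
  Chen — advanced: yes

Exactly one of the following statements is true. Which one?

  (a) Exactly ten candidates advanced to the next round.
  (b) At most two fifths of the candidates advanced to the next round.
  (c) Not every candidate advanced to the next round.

(c)

|A| = 15, |A ∩ B| = 11, |A ∖ B| = 4.
(a) requires |A ∩ B| = 10: false.
(b) requires |A ∩ B| / |A| ≤ 2/5: false.
(c) requires A ⊄ B (|A ∖ B| ≥ 1): true.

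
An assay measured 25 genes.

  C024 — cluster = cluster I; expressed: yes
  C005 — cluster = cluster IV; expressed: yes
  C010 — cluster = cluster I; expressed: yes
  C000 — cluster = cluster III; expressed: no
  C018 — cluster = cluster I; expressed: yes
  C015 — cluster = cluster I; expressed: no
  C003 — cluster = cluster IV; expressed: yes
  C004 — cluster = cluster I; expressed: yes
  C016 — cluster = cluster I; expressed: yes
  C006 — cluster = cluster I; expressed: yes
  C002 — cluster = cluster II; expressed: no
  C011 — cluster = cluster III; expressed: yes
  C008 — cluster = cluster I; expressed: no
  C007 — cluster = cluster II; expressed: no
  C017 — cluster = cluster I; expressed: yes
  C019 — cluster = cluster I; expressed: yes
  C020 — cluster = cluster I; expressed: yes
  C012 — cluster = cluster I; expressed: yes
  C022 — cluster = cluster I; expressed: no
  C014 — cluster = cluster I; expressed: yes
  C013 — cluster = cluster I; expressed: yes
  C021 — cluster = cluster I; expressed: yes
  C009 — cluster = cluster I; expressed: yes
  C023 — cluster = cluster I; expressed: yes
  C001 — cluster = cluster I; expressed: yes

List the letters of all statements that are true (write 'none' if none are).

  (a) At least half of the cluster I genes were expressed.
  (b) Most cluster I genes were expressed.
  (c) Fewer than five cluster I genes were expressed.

(a), (b)

|A| = 19, |A ∩ B| = 16, |A ∖ B| = 3.
(a) |A ∩ B| ≥ |A ∖ B|: holds.
(b) |A ∩ B| > |A ∖ B|: holds.
(c) |A ∩ B| < 5: fails.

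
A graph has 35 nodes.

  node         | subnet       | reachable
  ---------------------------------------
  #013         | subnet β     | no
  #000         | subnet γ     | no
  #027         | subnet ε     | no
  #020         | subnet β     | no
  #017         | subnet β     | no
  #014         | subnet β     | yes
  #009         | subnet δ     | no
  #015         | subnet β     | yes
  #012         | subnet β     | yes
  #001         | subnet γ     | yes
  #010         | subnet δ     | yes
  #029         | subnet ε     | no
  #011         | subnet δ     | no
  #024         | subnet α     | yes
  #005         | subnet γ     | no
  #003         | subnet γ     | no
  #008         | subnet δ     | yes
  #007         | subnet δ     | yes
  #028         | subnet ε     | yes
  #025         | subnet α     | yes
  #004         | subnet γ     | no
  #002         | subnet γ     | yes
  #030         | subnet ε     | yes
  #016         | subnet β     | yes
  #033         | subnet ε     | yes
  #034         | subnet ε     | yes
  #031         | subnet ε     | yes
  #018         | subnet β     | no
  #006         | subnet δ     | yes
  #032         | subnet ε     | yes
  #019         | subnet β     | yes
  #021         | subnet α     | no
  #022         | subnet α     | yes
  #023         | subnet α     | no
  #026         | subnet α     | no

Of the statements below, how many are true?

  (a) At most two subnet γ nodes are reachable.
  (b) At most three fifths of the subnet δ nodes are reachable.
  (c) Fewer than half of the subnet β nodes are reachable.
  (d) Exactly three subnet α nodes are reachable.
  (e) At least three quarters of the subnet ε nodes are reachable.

(a) subnet γ: |A| = 6, |A ∩ B| = 2; needs |A ∩ B| ≤ 2 — true.
(b) subnet δ: |A| = 6, |A ∩ B| = 4; needs |A ∩ B| / |A| ≤ 3/5 — false.
(c) subnet β: |A| = 9, |A ∩ B| = 5; needs |A ∩ B| < |A ∖ B| — false.
(d) subnet α: |A| = 6, |A ∩ B| = 3; needs |A ∩ B| = 3 — true.
(e) subnet ε: |A| = 8, |A ∩ B| = 6; needs |A ∩ B| / |A| ≥ 3/4 — true.

3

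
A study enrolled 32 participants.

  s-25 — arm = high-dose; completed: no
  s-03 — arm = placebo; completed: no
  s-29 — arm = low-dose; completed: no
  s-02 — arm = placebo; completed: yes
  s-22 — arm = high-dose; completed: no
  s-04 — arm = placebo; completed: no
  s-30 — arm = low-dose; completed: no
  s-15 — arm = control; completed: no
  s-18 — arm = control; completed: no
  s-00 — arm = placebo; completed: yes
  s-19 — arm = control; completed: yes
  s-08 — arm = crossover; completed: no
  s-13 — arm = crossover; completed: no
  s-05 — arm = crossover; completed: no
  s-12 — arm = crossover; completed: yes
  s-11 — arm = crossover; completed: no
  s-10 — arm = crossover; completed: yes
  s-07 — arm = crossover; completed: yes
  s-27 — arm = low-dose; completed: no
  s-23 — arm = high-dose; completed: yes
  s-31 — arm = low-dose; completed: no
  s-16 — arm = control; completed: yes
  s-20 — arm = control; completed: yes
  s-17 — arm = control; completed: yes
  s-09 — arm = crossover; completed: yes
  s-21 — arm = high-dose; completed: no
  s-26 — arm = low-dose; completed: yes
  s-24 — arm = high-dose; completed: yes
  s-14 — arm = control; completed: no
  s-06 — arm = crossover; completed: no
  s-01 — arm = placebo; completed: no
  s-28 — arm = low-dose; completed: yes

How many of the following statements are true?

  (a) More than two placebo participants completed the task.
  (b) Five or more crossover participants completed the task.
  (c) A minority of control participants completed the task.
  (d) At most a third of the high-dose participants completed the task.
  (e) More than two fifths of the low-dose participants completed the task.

(a) placebo: |A| = 5, |A ∩ B| = 2; needs |A ∩ B| > 2 — false.
(b) crossover: |A| = 9, |A ∩ B| = 4; needs |A ∩ B| ≥ 5 — false.
(c) control: |A| = 7, |A ∩ B| = 4; needs |A ∩ B| < |A ∖ B| — false.
(d) high-dose: |A| = 5, |A ∩ B| = 2; needs |A ∩ B| / |A| ≤ 1/3 — false.
(e) low-dose: |A| = 6, |A ∩ B| = 2; needs |A ∩ B| / |A| > 2/5 — false.

0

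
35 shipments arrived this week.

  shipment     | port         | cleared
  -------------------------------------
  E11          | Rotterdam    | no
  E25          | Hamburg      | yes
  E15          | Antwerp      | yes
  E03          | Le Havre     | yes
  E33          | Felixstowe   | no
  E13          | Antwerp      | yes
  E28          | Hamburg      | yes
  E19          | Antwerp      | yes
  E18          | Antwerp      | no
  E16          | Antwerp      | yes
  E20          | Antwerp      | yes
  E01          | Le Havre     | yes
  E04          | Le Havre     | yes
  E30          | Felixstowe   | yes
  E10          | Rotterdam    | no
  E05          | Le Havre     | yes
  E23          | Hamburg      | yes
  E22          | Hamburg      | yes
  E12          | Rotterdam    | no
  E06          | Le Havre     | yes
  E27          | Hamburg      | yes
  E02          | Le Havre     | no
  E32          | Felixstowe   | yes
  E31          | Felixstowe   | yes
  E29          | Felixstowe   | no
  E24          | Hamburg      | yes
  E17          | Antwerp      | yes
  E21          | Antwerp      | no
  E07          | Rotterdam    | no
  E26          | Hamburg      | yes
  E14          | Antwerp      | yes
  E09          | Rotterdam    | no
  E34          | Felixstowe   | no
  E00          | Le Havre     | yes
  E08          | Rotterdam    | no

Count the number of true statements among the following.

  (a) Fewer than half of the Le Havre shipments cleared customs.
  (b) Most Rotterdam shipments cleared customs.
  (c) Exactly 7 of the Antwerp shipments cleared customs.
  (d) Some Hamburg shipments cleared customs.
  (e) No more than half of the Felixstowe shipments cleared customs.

(a) Le Havre: |A| = 7, |A ∩ B| = 6; needs |A ∩ B| < |A ∖ B| — false.
(b) Rotterdam: |A| = 6, |A ∩ B| = 0; needs |A ∩ B| > |A ∖ B| — false.
(c) Antwerp: |A| = 9, |A ∩ B| = 7; needs |A ∩ B| = 7 — true.
(d) Hamburg: |A| = 7, |A ∩ B| = 7; needs A ∩ B ≠ ∅ (|A ∩ B| ≥ 1) — true.
(e) Felixstowe: |A| = 6, |A ∩ B| = 3; needs |A ∩ B| ≤ |A ∖ B| — true.

3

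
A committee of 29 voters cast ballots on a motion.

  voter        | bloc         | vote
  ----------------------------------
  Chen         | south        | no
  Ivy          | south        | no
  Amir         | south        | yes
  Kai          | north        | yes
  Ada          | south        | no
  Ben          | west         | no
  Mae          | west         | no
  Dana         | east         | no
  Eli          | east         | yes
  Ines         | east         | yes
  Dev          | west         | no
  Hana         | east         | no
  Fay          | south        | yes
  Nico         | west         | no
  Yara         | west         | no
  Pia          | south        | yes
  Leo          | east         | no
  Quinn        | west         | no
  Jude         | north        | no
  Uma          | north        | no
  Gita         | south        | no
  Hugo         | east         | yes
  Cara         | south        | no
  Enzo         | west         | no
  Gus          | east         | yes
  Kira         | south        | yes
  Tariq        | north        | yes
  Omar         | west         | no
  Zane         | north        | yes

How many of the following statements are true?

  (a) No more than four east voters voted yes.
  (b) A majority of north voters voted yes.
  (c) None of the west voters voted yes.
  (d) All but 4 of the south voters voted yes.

(a) east: |A| = 7, |A ∩ B| = 4; needs |A ∩ B| ≤ 4 — true.
(b) north: |A| = 5, |A ∩ B| = 3; needs |A ∩ B| > |A ∖ B| — true.
(c) west: |A| = 8, |A ∩ B| = 0; needs A ∩ B = ∅ (|A ∩ B| = 0) — true.
(d) south: |A| = 9, |A ∩ B| = 4; needs |A ∖ B| = 4 — false.

3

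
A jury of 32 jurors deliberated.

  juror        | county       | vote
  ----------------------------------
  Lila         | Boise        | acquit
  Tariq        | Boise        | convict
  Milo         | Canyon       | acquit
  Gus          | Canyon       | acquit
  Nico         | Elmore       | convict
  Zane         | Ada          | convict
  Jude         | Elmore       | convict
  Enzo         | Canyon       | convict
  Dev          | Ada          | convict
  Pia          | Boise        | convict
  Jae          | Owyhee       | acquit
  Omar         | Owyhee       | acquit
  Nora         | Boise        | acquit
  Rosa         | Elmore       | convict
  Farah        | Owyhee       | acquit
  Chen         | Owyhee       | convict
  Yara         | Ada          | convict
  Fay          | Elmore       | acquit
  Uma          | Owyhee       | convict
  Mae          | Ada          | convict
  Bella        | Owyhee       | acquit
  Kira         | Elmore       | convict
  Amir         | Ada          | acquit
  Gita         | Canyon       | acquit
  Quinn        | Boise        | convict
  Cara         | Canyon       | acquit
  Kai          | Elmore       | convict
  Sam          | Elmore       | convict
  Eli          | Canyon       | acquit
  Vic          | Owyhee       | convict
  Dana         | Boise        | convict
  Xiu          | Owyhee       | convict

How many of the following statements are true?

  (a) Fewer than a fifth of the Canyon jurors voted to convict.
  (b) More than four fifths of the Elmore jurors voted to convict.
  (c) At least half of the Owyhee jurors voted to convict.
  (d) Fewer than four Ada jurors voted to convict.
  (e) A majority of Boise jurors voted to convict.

4

(a) Canyon: |A| = 6, |A ∩ B| = 1; needs |A ∩ B| / |A| < 1/5 — true.
(b) Elmore: |A| = 7, |A ∩ B| = 6; needs |A ∩ B| / |A| > 4/5 — true.
(c) Owyhee: |A| = 8, |A ∩ B| = 4; needs |A ∩ B| ≥ |A ∖ B| — true.
(d) Ada: |A| = 5, |A ∩ B| = 4; needs |A ∩ B| < 4 — false.
(e) Boise: |A| = 6, |A ∩ B| = 4; needs |A ∩ B| > |A ∖ B| — true.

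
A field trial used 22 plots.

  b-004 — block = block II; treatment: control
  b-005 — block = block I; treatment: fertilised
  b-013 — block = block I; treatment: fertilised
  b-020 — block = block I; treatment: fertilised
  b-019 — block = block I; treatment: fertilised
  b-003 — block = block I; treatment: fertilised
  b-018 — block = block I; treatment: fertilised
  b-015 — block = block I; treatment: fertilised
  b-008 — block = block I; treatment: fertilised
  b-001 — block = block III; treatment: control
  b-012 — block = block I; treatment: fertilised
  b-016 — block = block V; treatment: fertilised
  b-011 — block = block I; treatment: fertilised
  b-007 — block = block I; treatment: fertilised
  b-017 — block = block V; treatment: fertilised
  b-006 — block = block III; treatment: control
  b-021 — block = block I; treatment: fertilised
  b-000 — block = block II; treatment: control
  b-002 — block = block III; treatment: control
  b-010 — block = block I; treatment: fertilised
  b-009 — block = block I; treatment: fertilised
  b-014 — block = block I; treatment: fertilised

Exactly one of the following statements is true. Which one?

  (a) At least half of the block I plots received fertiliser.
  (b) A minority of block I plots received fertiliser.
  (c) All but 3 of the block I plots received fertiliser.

(a)

|A| = 15, |A ∩ B| = 15, |A ∖ B| = 0.
(a) requires |A ∩ B| ≥ |A ∖ B|: true.
(b) requires |A ∩ B| < |A ∖ B|: false.
(c) requires |A ∖ B| = 3: false.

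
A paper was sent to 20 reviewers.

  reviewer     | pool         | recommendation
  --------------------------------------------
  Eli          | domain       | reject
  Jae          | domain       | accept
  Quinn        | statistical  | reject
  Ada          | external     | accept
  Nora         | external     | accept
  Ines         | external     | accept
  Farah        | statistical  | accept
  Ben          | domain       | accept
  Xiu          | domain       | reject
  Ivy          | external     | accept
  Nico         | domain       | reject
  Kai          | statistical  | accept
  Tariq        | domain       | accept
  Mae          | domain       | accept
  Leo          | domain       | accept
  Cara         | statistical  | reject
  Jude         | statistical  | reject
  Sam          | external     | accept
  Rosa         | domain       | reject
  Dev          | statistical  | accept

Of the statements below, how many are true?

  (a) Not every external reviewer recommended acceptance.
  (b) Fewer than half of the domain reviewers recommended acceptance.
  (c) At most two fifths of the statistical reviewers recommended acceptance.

0

(a) external: |A| = 5, |A ∩ B| = 5; needs A ⊄ B (|A ∖ B| ≥ 1) — false.
(b) domain: |A| = 9, |A ∩ B| = 5; needs |A ∩ B| < |A ∖ B| — false.
(c) statistical: |A| = 6, |A ∩ B| = 3; needs |A ∩ B| / |A| ≤ 2/5 — false.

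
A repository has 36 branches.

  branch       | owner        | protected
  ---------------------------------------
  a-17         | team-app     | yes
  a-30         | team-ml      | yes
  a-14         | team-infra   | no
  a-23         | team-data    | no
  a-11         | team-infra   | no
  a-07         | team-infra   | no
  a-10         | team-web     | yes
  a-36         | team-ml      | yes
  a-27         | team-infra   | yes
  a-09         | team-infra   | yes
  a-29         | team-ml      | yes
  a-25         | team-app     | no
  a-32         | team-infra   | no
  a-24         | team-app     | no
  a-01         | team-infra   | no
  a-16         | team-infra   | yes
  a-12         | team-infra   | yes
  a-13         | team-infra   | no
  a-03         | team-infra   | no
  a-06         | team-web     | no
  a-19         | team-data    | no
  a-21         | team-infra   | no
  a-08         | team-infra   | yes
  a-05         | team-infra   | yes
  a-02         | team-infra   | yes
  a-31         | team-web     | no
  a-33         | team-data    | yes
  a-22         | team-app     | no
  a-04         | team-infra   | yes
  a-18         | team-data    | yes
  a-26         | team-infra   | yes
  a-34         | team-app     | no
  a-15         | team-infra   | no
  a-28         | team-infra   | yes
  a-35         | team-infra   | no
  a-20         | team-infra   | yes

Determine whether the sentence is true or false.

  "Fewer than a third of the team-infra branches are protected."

Truth condition: |A ∩ B| / |A| < 1/3.
|A| = 21, |A ∩ B| = 11, |A ∖ B| = 10.
|A ∩ B|/|A| = 11/21, so the statement is false.

False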